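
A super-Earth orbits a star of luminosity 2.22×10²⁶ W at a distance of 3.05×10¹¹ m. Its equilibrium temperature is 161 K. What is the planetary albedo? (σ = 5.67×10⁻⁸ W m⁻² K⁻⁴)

A ≈ 0.20

Flux: S = L/(4πd²) = 2.22×10²⁶/(4π×(3.05×10¹¹)²) = 190 W m⁻².
From T_eq⁴ = S(1−A)/(4σ): 1−A = 4σT_eq⁴/S.
1−A = 4 × 5.67×10⁻⁸ × (161)⁴ / 190 = 0.802.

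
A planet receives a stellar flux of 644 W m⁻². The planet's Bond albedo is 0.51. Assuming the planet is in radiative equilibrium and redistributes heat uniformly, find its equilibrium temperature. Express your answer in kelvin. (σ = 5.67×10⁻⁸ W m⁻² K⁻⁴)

Energy balance: absorbed = emitted ⇒ πR²·S(1−A) = 4πR²·σT_eq⁴, so T_eq⁴ = S(1−A)/(4σ).
T_eq = [644 × 0.49 / (4 × 5.67×10⁻⁸)]^(1/4) = (1.39×10⁹)^(1/4) = 193 K.

T_eq ≈ 193 K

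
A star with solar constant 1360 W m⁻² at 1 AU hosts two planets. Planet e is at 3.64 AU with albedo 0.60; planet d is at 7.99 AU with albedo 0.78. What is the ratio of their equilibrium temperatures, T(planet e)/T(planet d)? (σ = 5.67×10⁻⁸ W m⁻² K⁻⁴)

T_eq = [S₀(1−A)/(4σd²)]^(1/4), so T ∝ (1−A)^(1/4) / √d.
T₁ = [1360×0.40/(4×5.67×10⁻⁸×3.64²)]^(1/4) = 115.99 K.
T₂ = [1360×0.22/(4×5.67×10⁻⁸×7.99²)]^(1/4) = 67.42 K.

T₁/T₂ ≈ 1.720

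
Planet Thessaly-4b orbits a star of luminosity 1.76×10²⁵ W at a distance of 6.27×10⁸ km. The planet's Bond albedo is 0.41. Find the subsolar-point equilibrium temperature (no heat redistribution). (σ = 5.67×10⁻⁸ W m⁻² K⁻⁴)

d = 6.27×10⁸ km = 6.27×10¹¹ m.
Flux: S = L/(4πd²) = 1.76×10²⁵/(4π×(6.27×10¹¹)²) = 3.56 W m⁻².
At the subsolar point the surface absorbs S(1−A) and emits σT⁴ per unit area — no factor of 4, since only the local patch is in balance.
T = [3.56 × 0.59 / 5.67×10⁻⁸]^(1/4) = (3.71×10⁷)^(1/4) = 78.0 K.

T_ss ≈ 78.0 K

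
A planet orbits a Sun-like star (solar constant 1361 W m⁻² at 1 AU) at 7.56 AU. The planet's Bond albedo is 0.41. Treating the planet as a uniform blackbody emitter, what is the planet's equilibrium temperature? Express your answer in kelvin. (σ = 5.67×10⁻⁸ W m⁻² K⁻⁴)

Flux at 7.56 AU: S = 1361/7.56² = 23.8 W m⁻².
Energy balance: absorbed = emitted ⇒ πR²·S(1−A) = 4πR²·σT_eq⁴, so T_eq⁴ = S(1−A)/(4σ).
T_eq = [23.8 × 0.59 / (4 × 5.67×10⁻⁸)]^(1/4) = (6.19×10⁷)^(1/4) = 88.7 K.

T_eq ≈ 88.7 K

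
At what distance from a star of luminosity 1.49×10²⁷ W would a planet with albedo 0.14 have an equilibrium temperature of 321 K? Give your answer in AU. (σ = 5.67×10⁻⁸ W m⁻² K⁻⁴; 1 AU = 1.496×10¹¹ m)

d ≈ 1.38 AU

From T_eq⁴ = L(1−A)/(16πσd²): d = √[L(1−A)/(16πσT_eq⁴)].
d = √[1.49×10²⁷ × 0.86 / (16π × 5.67×10⁻⁸ × (321)⁴)] = 2.06×10¹¹ m = 1.38 AU.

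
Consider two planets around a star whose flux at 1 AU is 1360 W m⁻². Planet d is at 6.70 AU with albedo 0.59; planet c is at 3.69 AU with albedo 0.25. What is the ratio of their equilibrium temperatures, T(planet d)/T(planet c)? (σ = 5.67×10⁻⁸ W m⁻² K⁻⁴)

T₁/T₂ ≈ 0.638

T_eq = [S₀(1−A)/(4σd²)]^(1/4), so T ∝ (1−A)^(1/4) / √d.
T₁ = [1360×0.41/(4×5.67×10⁻⁸×6.70²)]^(1/4) = 86.03 K.
T₂ = [1360×0.75/(4×5.67×10⁻⁸×3.69²)]^(1/4) = 134.81 K.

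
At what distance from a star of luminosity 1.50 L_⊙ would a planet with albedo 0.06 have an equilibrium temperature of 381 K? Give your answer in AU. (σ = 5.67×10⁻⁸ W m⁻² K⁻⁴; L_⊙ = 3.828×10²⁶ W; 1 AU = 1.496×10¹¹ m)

L = 1.50 × 3.828×10²⁶ = 5.74×10²⁶ W.
From T_eq⁴ = L(1−A)/(16πσd²): d = √[L(1−A)/(16πσT_eq⁴)].
d = √[5.74×10²⁶ × 0.94 / (16π × 5.67×10⁻⁸ × (381)⁴)] = 9.48×10¹⁰ m = 0.634 AU.

d ≈ 0.634 AU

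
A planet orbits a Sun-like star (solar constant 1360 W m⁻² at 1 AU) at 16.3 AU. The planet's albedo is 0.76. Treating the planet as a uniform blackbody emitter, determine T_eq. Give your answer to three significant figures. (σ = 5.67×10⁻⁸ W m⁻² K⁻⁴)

Flux at 16.3 AU: S = 1360/16.3² = 5.12 W m⁻².
Energy balance: absorbed = emitted ⇒ πR²·S(1−A) = 4πR²·σT_eq⁴, so T_eq⁴ = S(1−A)/(4σ).
T_eq = [5.12 × 0.24 / (4 × 5.67×10⁻⁸)]^(1/4) = (5.42×10⁶)^(1/4) = 48.2 K.

T_eq ≈ 48.2 K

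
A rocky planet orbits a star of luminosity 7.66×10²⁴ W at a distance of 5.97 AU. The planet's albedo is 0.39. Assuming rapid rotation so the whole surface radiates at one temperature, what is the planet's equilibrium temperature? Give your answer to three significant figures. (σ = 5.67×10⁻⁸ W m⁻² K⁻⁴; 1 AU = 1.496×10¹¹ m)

T_eq ≈ 37.9 K

d = 5.97 AU = 8.93×10¹¹ m.
Flux: S = L/(4πd²) = 7.66×10²⁴/(4π×(8.93×10¹¹)²) = 0.764 W m⁻².
Energy balance: absorbed = emitted ⇒ πR²·S(1−A) = 4πR²·σT_eq⁴, so T_eq⁴ = S(1−A)/(4σ).
T_eq = [0.764 × 0.61 / (4 × 5.67×10⁻⁸)]^(1/4) = (2.06×10⁶)^(1/4) = 37.9 K.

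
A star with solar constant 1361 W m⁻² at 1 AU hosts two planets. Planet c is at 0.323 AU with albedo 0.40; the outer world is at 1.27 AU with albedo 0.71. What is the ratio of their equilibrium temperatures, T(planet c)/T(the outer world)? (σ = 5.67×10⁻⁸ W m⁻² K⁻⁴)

T_eq = [S₀(1−A)/(4σd²)]^(1/4), so T ∝ (1−A)^(1/4) / √d.
T₁ = [1361×0.60/(4×5.67×10⁻⁸×0.323²)]^(1/4) = 431.01 K.
T₂ = [1361×0.29/(4×5.67×10⁻⁸×1.27²)]^(1/4) = 181.24 K.

T₁/T₂ ≈ 2.378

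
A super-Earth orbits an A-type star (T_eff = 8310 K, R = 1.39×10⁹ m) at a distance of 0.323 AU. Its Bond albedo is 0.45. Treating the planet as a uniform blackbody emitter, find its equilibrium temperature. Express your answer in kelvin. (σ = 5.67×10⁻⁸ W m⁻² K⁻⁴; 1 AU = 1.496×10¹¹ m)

T_eq ≈ 858 K

d = 0.323 AU = 4.83×10¹⁰ m.
L = 4πR_⋆²σT_⋆⁴ = 4π(1.39×10⁹)² × 5.67×10⁻⁸ × (8310)⁴ = 6.56×10²⁷ W.
S = L/(4πd²) = 2.24×10⁵ W m⁻².
Energy balance: absorbed = emitted ⇒ πR²·S(1−A) = 4πR²·σT_eq⁴, so T_eq⁴ = S(1−A)/(4σ).
T_eq = [2.24×10⁵ × 0.55 / (4 × 5.67×10⁻⁸)]^(1/4) = (5.43×10¹¹)^(1/4) = 858 K.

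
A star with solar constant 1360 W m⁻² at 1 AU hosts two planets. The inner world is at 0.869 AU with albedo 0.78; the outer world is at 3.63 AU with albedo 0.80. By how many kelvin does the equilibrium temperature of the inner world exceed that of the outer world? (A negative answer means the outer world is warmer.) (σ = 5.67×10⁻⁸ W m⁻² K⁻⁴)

ΔT ≈ 106.8 K

T_eq = [S₀(1−A)/(4σd²)]^(1/4), so T ∝ (1−A)^(1/4) / √d.
T₁ = [1360×0.22/(4×5.67×10⁻⁸×0.869²)]^(1/4) = 204.44 K.
T₂ = [1360×0.20/(4×5.67×10⁻⁸×3.63²)]^(1/4) = 97.67 K.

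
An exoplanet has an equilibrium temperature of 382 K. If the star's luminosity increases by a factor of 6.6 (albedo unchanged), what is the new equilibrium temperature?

T_eq ∝ L^(1/4) · d^(−1/2).
T′ = 382 × 6.6^(1/4) = 612 K.

T_eq ≈ 612 K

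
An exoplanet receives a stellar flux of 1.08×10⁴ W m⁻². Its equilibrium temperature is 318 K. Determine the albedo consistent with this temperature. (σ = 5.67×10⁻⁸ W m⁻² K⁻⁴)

From T_eq⁴ = S(1−A)/(4σ): 1−A = 4σT_eq⁴/S.
1−A = 4 × 5.67×10⁻⁸ × (318)⁴ / 1.08×10⁴ = 0.215.

A ≈ 0.79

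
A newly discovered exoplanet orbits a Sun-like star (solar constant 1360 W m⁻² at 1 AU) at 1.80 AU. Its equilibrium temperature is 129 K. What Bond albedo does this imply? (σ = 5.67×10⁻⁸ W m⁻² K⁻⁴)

Flux at 1.80 AU: S = 1360/1.80² = 420 W m⁻².
From T_eq⁴ = S(1−A)/(4σ): 1−A = 4σT_eq⁴/S.
1−A = 4 × 5.67×10⁻⁸ × (129)⁴ / 420 = 0.150.

A ≈ 0.85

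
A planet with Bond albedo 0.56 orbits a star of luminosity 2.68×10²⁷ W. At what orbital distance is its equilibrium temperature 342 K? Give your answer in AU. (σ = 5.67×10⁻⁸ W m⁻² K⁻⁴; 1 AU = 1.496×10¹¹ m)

From T_eq⁴ = L(1−A)/(16πσd²): d = √[L(1−A)/(16πσT_eq⁴)].
d = √[2.68×10²⁷ × 0.44 / (16π × 5.67×10⁻⁸ × (342)⁴)] = 1.74×10¹¹ m = 1.16 AU.

d ≈ 1.16 AU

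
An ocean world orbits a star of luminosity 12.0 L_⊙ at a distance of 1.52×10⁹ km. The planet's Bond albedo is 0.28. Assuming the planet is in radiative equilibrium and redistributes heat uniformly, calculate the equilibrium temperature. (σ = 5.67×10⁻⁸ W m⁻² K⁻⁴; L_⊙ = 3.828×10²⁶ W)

d = 1.52×10⁹ km = 1.52×10¹² m.
L = 12.0 × 3.828×10²⁶ = 4.59×10²⁷ W.
Flux: S = L/(4πd²) = 4.59×10²⁷/(4π×(1.52×10¹²)²) = 158 W m⁻².
Energy balance: absorbed = emitted ⇒ πR²·S(1−A) = 4πR²·σT_eq⁴, so T_eq⁴ = S(1−A)/(4σ).
T_eq = [158 × 0.72 / (4 × 5.67×10⁻⁸)]^(1/4) = (5.02×10⁸)^(1/4) = 150 K.

T_eq ≈ 150 K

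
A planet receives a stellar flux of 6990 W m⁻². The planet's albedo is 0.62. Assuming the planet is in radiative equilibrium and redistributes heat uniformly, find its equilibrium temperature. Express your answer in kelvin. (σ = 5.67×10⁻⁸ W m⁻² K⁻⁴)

T_eq ≈ 329 K

Energy balance: absorbed = emitted ⇒ πR²·S(1−A) = 4πR²·σT_eq⁴, so T_eq⁴ = S(1−A)/(4σ).
T_eq = [6990 × 0.38 / (4 × 5.67×10⁻⁸)]^(1/4) = (1.17×10¹⁰)^(1/4) = 329 K.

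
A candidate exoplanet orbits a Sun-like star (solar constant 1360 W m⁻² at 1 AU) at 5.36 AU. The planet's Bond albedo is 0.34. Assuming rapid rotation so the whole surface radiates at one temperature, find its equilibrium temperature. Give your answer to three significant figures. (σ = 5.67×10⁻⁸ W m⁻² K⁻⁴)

Flux at 5.36 AU: S = 1360/5.36² = 47.3 W m⁻².
Energy balance: absorbed = emitted ⇒ πR²·S(1−A) = 4πR²·σT_eq⁴, so T_eq⁴ = S(1−A)/(4σ).
T_eq = [47.3 × 0.66 / (4 × 5.67×10⁻⁸)]^(1/4) = (1.38×10⁸)^(1/4) = 108 K.

T_eq ≈ 108 K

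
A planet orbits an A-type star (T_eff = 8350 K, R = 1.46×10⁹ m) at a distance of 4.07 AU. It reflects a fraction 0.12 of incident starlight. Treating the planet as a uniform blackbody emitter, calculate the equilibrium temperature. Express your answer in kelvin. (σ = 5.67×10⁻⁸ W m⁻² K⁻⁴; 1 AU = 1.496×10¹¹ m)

d = 4.07 AU = 6.09×10¹¹ m.
L = 4πR_⋆²σT_⋆⁴ = 4π(1.46×10⁹)² × 5.67×10⁻⁸ × (8350)⁴ = 7.38×10²⁷ W.
S = L/(4πd²) = 1580 W m⁻².
Energy balance: absorbed = emitted ⇒ πR²·S(1−A) = 4πR²·σT_eq⁴, so T_eq⁴ = S(1−A)/(4σ).
T_eq = [1580 × 0.88 / (4 × 5.67×10⁻⁸)]^(1/4) = (6.15×10⁹)^(1/4) = 280 K.

T_eq ≈ 280 K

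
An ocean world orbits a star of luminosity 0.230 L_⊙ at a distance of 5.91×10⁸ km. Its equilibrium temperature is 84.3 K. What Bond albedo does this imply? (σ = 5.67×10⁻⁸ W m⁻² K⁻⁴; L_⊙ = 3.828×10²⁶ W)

A ≈ 0.43

d = 5.91×10⁸ km = 5.91×10¹¹ m.
L = 0.230 × 3.828×10²⁶ = 8.80×10²⁵ W.
Flux: S = L/(4πd²) = 8.80×10²⁵/(4π×(5.91×10¹¹)²) = 20.1 W m⁻².
From T_eq⁴ = S(1−A)/(4σ): 1−A = 4σT_eq⁴/S.
1−A = 4 × 5.67×10⁻⁸ × (84.3)⁴ / 20.1 = 0.571.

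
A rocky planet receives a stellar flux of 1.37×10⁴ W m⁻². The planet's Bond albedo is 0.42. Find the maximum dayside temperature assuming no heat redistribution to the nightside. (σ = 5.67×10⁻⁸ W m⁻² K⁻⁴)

With no redistribution each surface element balances locally: S(1−A) = σT⁴.
T = [1.37×10⁴ × 0.58 / 5.67×10⁻⁸]^(1/4) = (1.40×10¹¹)^(1/4) = 612 K.

T_ss ≈ 612 K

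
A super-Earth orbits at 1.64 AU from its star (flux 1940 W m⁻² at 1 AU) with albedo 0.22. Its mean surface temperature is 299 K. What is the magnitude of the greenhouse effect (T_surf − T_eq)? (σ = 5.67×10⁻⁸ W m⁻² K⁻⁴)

S = 1940/1.64² = 721.3 W m⁻².
T_eq = [S(1−A)/(4σ)]^(1/4) = [721.3×0.78/(4×5.67×10⁻⁸)]^(1/4) = 223.2 K.
ΔT = T_surf − T_eq = 299 − 223.2.

ΔT ≈ 75.8 K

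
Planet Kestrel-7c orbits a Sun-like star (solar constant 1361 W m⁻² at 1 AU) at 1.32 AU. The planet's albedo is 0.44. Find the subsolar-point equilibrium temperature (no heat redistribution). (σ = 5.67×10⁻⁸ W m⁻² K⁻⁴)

T_ss ≈ 296 K

Flux at 1.32 AU: S = 1361/1.32² = 781 W m⁻².
At the subsolar point the surface absorbs S(1−A) and emits σT⁴ per unit area — no factor of 4, since only the local patch is in balance.
T = [781 × 0.56 / 5.67×10⁻⁸]^(1/4) = (7.71×10⁹)^(1/4) = 296 K.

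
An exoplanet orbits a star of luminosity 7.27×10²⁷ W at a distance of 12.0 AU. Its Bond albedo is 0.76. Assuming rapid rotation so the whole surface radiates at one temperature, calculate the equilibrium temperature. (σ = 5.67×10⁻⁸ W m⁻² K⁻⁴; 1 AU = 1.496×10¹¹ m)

d = 12.0 AU = 1.80×10¹² m.
Flux: S = L/(4πd²) = 7.27×10²⁷/(4π×(1.80×10¹²)²) = 180 W m⁻².
Energy balance: absorbed = emitted ⇒ πR²·S(1−A) = 4πR²·σT_eq⁴, so T_eq⁴ = S(1−A)/(4σ).
T_eq = [180 × 0.24 / (4 × 5.67×10⁻⁸)]^(1/4) = (1.90×10⁸)^(1/4) = 117 K.

T_eq ≈ 117 K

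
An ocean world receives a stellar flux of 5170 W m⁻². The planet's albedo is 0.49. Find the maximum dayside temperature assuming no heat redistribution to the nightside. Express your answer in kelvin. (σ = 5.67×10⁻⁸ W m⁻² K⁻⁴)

With no redistribution each surface element balances locally: S(1−A) = σT⁴.
T = [5170 × 0.51 / 5.67×10⁻⁸]^(1/4) = (4.65×10¹⁰)^(1/4) = 464 K.

T_ss ≈ 464 K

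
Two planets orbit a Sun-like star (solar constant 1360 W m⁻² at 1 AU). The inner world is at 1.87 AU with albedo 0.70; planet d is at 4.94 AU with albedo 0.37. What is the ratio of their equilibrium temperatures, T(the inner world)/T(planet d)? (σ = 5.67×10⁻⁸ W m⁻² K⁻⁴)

T_eq = [S₀(1−A)/(4σd²)]^(1/4), so T ∝ (1−A)^(1/4) / √d.
T₁ = [1360×0.30/(4×5.67×10⁻⁸×1.87²)]^(1/4) = 150.60 K.
T₂ = [1360×0.63/(4×5.67×10⁻⁸×4.94²)]^(1/4) = 111.54 K.

T₁/T₂ ≈ 1.350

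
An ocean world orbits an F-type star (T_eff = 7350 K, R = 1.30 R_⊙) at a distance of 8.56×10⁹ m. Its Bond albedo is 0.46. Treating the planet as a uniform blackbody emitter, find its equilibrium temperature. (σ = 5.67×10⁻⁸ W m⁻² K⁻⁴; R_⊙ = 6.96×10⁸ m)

T_eq ≈ 1450 K

R_⋆ = 1.30 × 6.96×10⁸ = 9.05×10⁸ m.
L = 4πR_⋆²σT_⋆⁴ = 4π(9.05×10⁸)² × 5.67×10⁻⁸ × (7350)⁴ = 1.70×10²⁷ W.
S = L/(4πd²) = 1.85×10⁶ W m⁻².
Energy balance: absorbed = emitted ⇒ πR²·S(1−A) = 4πR²·σT_eq⁴, so T_eq⁴ = S(1−A)/(4σ).
T_eq = [1.85×10⁶ × 0.54 / (4 × 5.67×10⁻⁸)]^(1/4) = (4.40×10¹²)^(1/4) = 1450 K.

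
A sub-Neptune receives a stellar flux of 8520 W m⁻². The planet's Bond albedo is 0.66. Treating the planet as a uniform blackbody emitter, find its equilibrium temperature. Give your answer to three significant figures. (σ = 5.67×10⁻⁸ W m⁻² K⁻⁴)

T_eq ≈ 336 K

Energy balance: absorbed = emitted ⇒ πR²·S(1−A) = 4πR²·σT_eq⁴, so T_eq⁴ = S(1−A)/(4σ).
T_eq = [8520 × 0.34 / (4 × 5.67×10⁻⁸)]^(1/4) = (1.28×10¹⁰)^(1/4) = 336 K.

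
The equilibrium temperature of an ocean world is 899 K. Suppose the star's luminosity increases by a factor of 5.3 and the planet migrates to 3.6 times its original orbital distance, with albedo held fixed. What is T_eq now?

T_eq ∝ L^(1/4) · d^(−1/2).
T′ = 899 × 5.3^(1/4) / 3.6^(1/2) = 719 K.

T_eq ≈ 719 K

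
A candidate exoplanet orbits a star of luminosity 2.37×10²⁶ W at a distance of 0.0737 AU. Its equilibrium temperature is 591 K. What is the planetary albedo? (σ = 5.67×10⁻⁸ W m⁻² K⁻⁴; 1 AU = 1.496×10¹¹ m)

A ≈ 0.82

d = 0.0737 AU = 1.10×10¹⁰ m.
Flux: S = L/(4πd²) = 2.37×10²⁶/(4π×(1.10×10¹⁰)²) = 1.55×10⁵ W m⁻².
From T_eq⁴ = S(1−A)/(4σ): 1−A = 4σT_eq⁴/S.
1−A = 4 × 5.67×10⁻⁸ × (591)⁴ / 1.55×10⁵ = 0.178.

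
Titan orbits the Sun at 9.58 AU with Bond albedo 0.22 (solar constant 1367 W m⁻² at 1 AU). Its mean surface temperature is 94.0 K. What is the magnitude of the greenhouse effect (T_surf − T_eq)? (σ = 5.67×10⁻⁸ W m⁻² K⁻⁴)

S = 1367/9.58² = 14.89 W m⁻².
T_eq = [S(1−A)/(4σ)]^(1/4) = [14.89×0.78/(4×5.67×10⁻⁸)]^(1/4) = 84.6 K.
ΔT = T_surf − T_eq = 94 − 84.6.

ΔT ≈ 9.4 K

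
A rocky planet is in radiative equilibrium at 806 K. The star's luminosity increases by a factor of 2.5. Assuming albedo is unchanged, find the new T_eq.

T_eq ∝ L^(1/4) · d^(−1/2).
T′ = 806 × 2.5^(1/4) = 1010 K.

T_eq ≈ 1010 K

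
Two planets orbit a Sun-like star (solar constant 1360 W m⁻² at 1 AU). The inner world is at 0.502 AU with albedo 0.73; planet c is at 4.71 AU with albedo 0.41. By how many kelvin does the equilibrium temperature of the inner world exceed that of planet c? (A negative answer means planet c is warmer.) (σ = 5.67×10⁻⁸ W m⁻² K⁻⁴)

ΔT ≈ 170.7 K

T_eq = [S₀(1−A)/(4σd²)]^(1/4), so T ∝ (1−A)^(1/4) / √d.
T₁ = [1360×0.27/(4×5.67×10⁻⁸×0.502²)]^(1/4) = 283.12 K.
T₂ = [1360×0.59/(4×5.67×10⁻⁸×4.71²)]^(1/4) = 112.38 K.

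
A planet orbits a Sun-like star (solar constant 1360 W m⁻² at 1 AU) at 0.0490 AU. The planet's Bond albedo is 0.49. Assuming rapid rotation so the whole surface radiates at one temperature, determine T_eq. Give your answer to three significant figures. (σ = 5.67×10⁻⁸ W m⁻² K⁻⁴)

T_eq ≈ 1060 K

Flux at 0.0490 AU: S = 1360/0.0490² = 5.66×10⁵ W m⁻².
Energy balance: absorbed = emitted ⇒ πR²·S(1−A) = 4πR²·σT_eq⁴, so T_eq⁴ = S(1−A)/(4σ).
T_eq = [5.66×10⁵ × 0.51 / (4 × 5.67×10⁻⁸)]^(1/4) = (1.27×10¹²)^(1/4) = 1060 K.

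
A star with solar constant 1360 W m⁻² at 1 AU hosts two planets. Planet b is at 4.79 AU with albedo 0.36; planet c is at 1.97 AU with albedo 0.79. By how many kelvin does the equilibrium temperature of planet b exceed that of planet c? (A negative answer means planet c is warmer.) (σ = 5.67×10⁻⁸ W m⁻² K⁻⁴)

T_eq = [S₀(1−A)/(4σd²)]^(1/4), so T ∝ (1−A)^(1/4) / √d.
T₁ = [1360×0.64/(4×5.67×10⁻⁸×4.79²)]^(1/4) = 113.72 K.
T₂ = [1360×0.21/(4×5.67×10⁻⁸×1.97²)]^(1/4) = 134.21 K.

ΔT ≈ -20.5 K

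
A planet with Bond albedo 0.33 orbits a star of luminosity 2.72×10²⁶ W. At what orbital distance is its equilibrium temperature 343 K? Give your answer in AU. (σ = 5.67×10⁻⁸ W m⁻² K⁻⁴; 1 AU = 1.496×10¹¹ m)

From T_eq⁴ = L(1−A)/(16πσd²): d = √[L(1−A)/(16πσT_eq⁴)].
d = √[2.72×10²⁶ × 0.67 / (16π × 5.67×10⁻⁸ × (343)⁴)] = 6.80×10¹⁰ m = 0.454 AU.

d ≈ 0.454 AU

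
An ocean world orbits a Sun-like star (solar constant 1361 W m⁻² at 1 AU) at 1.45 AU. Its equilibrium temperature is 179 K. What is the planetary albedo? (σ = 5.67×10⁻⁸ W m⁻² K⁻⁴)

Flux at 1.45 AU: S = 1361/1.45² = 647 W m⁻².
From T_eq⁴ = S(1−A)/(4σ): 1−A = 4σT_eq⁴/S.
1−A = 4 × 5.67×10⁻⁸ × (179)⁴ / 647 = 0.360.

A ≈ 0.64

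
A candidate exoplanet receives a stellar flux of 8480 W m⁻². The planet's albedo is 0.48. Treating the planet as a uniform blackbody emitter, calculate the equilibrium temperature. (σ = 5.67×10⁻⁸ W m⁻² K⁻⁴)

Energy balance: absorbed = emitted ⇒ πR²·S(1−A) = 4πR²·σT_eq⁴, so T_eq⁴ = S(1−A)/(4σ).
T_eq = [8480 × 0.52 / (4 × 5.67×10⁻⁸)]^(1/4) = (1.94×10¹⁰)^(1/4) = 373 K.

T_eq ≈ 373 K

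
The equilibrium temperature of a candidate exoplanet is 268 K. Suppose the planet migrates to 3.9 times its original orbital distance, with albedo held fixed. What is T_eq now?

T_eq ∝ L^(1/4) · d^(−1/2).
T′ = 268 / 3.9^(1/2) = 136 K.

T_eq ≈ 136 K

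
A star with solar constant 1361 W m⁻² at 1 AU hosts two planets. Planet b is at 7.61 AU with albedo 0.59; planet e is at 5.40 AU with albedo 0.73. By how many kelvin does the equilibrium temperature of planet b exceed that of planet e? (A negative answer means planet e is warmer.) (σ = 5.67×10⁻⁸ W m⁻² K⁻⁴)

T_eq = [S₀(1−A)/(4σd²)]^(1/4), so T ∝ (1−A)^(1/4) / √d.
T₁ = [1361×0.41/(4×5.67×10⁻⁸×7.61²)]^(1/4) = 80.73 K.
T₂ = [1361×0.27/(4×5.67×10⁻⁸×5.40²)]^(1/4) = 86.34 K.

ΔT ≈ -5.6 K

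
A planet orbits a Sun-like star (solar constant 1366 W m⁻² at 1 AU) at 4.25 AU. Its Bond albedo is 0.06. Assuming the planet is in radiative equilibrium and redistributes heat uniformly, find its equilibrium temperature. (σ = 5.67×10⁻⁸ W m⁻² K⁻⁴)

Flux at 4.25 AU: S = 1366/4.25² = 75.6 W m⁻².
Energy balance: absorbed = emitted ⇒ πR²·S(1−A) = 4πR²·σT_eq⁴, so T_eq⁴ = S(1−A)/(4σ).
T_eq = [75.6 × 0.94 / (4 × 5.67×10⁻⁸)]^(1/4) = (3.13×10⁸)^(1/4) = 133 K.

T_eq ≈ 133 K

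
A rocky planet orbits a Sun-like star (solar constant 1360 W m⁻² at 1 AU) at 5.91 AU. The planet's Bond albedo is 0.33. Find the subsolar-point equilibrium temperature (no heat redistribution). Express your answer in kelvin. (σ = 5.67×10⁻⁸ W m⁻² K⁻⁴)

Flux at 5.91 AU: S = 1360/5.91² = 38.9 W m⁻².
At the subsolar point the surface absorbs S(1−A) and emits σT⁴ per unit area — no factor of 4, since only the local patch is in balance.
T = [38.9 × 0.67 / 5.67×10⁻⁸]^(1/4) = (4.60×10⁸)^(1/4) = 146 K.

T_ss ≈ 146 K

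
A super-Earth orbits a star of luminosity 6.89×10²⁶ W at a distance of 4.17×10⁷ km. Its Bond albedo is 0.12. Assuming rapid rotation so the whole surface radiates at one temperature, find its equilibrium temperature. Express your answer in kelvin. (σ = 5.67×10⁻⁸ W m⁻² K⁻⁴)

d = 4.17×10⁷ km = 4.17×10¹⁰ m.
Flux: S = L/(4πd²) = 6.89×10²⁶/(4π×(4.17×10¹⁰)²) = 3.15×10⁴ W m⁻².
Energy balance: absorbed = emitted ⇒ πR²·S(1−A) = 4πR²·σT_eq⁴, so T_eq⁴ = S(1−A)/(4σ).
T_eq = [3.15×10⁴ × 0.88 / (4 × 5.67×10⁻⁸)]^(1/4) = (1.22×10¹¹)^(1/4) = 591 K.

T_eq ≈ 591 K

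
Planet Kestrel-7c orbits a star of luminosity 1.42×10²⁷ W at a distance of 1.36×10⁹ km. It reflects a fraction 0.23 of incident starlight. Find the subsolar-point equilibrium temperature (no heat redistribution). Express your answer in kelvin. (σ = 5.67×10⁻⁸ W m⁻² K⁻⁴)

d = 1.36×10⁹ km = 1.36×10¹² m.
Flux: S = L/(4πd²) = 1.42×10²⁷/(4π×(1.36×10¹²)²) = 61.1 W m⁻².
At the subsolar point the surface absorbs S(1−A) and emits σT⁴ per unit area — no factor of 4, since only the local patch is in balance.
T = [61.1 × 0.77 / 5.67×10⁻⁸]^(1/4) = (8.30×10⁸)^(1/4) = 170 K.

T_ss ≈ 170 K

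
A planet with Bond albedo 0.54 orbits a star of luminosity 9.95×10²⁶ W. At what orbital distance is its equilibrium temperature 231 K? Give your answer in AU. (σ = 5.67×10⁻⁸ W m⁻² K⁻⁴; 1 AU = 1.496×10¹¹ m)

From T_eq⁴ = L(1−A)/(16πσd²): d = √[L(1−A)/(16πσT_eq⁴)].
d = √[9.95×10²⁶ × 0.46 / (16π × 5.67×10⁻⁸ × (231)⁴)] = 2.37×10¹¹ m = 1.59 AU.

d ≈ 1.59 AU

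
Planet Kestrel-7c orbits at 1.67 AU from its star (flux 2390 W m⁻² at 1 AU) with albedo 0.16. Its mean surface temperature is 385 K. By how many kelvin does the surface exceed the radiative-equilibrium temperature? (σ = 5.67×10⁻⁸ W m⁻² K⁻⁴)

ΔT ≈ 147.6 K

S = 2390/1.67² = 857.0 W m⁻².
T_eq = [S(1−A)/(4σ)]^(1/4) = [857.0×0.84/(4×5.67×10⁻⁸)]^(1/4) = 237.4 K.
ΔT = T_surf − T_eq = 385 − 237.4.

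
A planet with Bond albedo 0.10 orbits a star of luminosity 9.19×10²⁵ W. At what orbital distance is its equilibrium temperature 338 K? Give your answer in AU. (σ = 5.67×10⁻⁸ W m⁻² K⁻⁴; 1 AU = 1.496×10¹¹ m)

From T_eq⁴ = L(1−A)/(16πσd²): d = √[L(1−A)/(16πσT_eq⁴)].
d = √[9.19×10²⁵ × 0.90 / (16π × 5.67×10⁻⁸ × (338)⁴)] = 4.72×10¹⁰ m = 0.315 AU.

d ≈ 0.315 AU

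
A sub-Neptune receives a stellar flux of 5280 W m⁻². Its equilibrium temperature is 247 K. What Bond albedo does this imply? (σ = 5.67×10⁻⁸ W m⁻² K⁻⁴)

A ≈ 0.84

From T_eq⁴ = S(1−A)/(4σ): 1−A = 4σT_eq⁴/S.
1−A = 4 × 5.67×10⁻⁸ × (247)⁴ / 5280 = 0.160.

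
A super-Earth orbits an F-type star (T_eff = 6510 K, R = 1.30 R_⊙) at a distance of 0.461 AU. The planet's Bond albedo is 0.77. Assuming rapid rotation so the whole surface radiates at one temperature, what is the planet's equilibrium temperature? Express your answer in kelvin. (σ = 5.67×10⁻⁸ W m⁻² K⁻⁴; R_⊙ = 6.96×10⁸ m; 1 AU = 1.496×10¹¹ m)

R_⋆ = 1.30 × 6.96×10⁸ = 9.05×10⁸ m.
d = 0.461 AU = 6.90×10¹⁰ m.
L = 4πR_⋆²σT_⋆⁴ = 4π(9.05×10⁸)² × 5.67×10⁻⁸ × (6510)⁴ = 1.05×10²⁷ W.
S = L/(4πd²) = 1.75×10⁴ W m⁻².
Energy balance: absorbed = emitted ⇒ πR²·S(1−A) = 4πR²·σT_eq⁴, so T_eq⁴ = S(1−A)/(4σ).
T_eq = [1.75×10⁴ × 0.23 / (4 × 5.67×10⁻⁸)]^(1/4) = (1.78×10¹⁰)^(1/4) = 365 K.

T_eq ≈ 365 K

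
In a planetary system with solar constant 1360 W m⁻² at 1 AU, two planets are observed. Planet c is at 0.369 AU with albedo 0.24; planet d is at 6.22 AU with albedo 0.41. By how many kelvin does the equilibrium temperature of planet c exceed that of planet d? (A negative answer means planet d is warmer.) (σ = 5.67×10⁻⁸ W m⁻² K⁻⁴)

ΔT ≈ 329.9 K

T_eq = [S₀(1−A)/(4σd²)]^(1/4), so T ∝ (1−A)^(1/4) / √d.
T₁ = [1360×0.76/(4×5.67×10⁻⁸×0.369²)]^(1/4) = 427.72 K.
T₂ = [1360×0.59/(4×5.67×10⁻⁸×6.22²)]^(1/4) = 97.79 K.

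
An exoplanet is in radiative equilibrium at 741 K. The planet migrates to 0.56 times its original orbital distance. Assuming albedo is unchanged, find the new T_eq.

T_eq ∝ L^(1/4) · d^(−1/2).
T′ = 741 / 0.56^(1/2) = 990 K.

T_eq ≈ 990 K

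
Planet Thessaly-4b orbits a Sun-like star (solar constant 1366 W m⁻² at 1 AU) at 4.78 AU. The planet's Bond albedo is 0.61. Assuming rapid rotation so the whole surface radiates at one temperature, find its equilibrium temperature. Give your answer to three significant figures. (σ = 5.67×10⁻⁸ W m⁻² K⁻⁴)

Flux at 4.78 AU: S = 1366/4.78² = 59.8 W m⁻².
Energy balance: absorbed = emitted ⇒ πR²·S(1−A) = 4πR²·σT_eq⁴, so T_eq⁴ = S(1−A)/(4σ).
T_eq = [59.8 × 0.39 / (4 × 5.67×10⁻⁸)]^(1/4) = (1.03×10⁸)^(1/4) = 101 K.

T_eq ≈ 101 K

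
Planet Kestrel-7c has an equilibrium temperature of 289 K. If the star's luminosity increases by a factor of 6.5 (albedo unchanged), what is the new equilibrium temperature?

T_eq ∝ L^(1/4) · d^(−1/2).
T′ = 289 × 6.5^(1/4) = 461 K.

T_eq ≈ 461 K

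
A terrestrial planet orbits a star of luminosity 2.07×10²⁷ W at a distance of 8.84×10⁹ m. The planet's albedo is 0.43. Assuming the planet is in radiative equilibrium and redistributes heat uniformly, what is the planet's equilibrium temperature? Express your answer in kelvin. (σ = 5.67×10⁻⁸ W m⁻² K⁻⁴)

T_eq ≈ 1520 K

Flux: S = L/(4πd²) = 2.07×10²⁷/(4π×(8.84×10⁹)²) = 2.11×10⁶ W m⁻².
Energy balance: absorbed = emitted ⇒ πR²·S(1−A) = 4πR²·σT_eq⁴, so T_eq⁴ = S(1−A)/(4σ).
T_eq = [2.11×10⁶ × 0.57 / (4 × 5.67×10⁻⁸)]^(1/4) = (5.30×10¹²)^(1/4) = 1520 K.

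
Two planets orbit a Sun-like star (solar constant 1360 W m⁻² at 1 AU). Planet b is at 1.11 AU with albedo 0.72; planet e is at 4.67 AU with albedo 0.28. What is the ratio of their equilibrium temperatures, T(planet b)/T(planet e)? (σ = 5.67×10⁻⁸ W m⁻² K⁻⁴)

T₁/T₂ ≈ 1.620

T_eq = [S₀(1−A)/(4σd²)]^(1/4), so T ∝ (1−A)^(1/4) / √d.
T₁ = [1360×0.28/(4×5.67×10⁻⁸×1.11²)]^(1/4) = 192.13 K.
T₂ = [1360×0.72/(4×5.67×10⁻⁸×4.67²)]^(1/4) = 118.62 K.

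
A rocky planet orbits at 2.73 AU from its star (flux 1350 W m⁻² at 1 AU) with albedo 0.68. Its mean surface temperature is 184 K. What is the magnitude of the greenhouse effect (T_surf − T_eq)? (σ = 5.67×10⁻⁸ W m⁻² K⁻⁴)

S = 1350/2.73² = 181.1 W m⁻².
T_eq = [S(1−A)/(4σ)]^(1/4) = [181.1×0.32/(4×5.67×10⁻⁸)]^(1/4) = 126.4 K.
ΔT = T_surf − T_eq = 184 − 126.4.

ΔT ≈ 57.6 K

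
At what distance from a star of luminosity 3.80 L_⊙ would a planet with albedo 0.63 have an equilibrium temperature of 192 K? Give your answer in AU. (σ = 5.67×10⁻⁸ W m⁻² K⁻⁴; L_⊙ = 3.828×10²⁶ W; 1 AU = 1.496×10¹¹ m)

d ≈ 2.49 AU

L = 3.80 × 3.828×10²⁶ = 1.45×10²⁷ W.
From T_eq⁴ = L(1−A)/(16πσd²): d = √[L(1−A)/(16πσT_eq⁴)].
d = √[1.45×10²⁷ × 0.37 / (16π × 5.67×10⁻⁸ × (192)⁴)] = 3.73×10¹¹ m = 2.49 AU.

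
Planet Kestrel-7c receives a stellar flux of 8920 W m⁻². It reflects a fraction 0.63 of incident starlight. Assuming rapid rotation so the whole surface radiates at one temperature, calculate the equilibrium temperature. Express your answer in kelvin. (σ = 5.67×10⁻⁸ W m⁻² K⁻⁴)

Energy balance: absorbed = emitted ⇒ πR²·S(1−A) = 4πR²·σT_eq⁴, so T_eq⁴ = S(1−A)/(4σ).
T_eq = [8920 × 0.37 / (4 × 5.67×10⁻⁸)]^(1/4) = (1.46×10¹⁰)^(1/4) = 347 K.

T_eq ≈ 347 K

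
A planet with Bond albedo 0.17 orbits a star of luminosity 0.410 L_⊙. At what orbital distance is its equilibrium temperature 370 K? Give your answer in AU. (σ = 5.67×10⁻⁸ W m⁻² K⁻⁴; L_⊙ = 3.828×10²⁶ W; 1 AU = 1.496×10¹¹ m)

d ≈ 0.330 AU

L = 0.410 × 3.828×10²⁶ = 1.57×10²⁶ W.
From T_eq⁴ = L(1−A)/(16πσd²): d = √[L(1−A)/(16πσT_eq⁴)].
d = √[1.57×10²⁶ × 0.83 / (16π × 5.67×10⁻⁸ × (370)⁴)] = 4.94×10¹⁰ m = 0.330 AU.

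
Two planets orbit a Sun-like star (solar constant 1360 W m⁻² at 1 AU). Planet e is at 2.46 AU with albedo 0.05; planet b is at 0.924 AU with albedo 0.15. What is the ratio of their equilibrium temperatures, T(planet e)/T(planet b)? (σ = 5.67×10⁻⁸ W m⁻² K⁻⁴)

T_eq = [S₀(1−A)/(4σd²)]^(1/4), so T ∝ (1−A)^(1/4) / √d.
T₁ = [1360×0.95/(4×5.67×10⁻⁸×2.46²)]^(1/4) = 175.16 K.
T₂ = [1360×0.85/(4×5.67×10⁻⁸×0.924²)]^(1/4) = 277.97 K.

T₁/T₂ ≈ 0.630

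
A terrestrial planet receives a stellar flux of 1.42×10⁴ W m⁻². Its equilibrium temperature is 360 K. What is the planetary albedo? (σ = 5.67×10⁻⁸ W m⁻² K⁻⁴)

A ≈ 0.73

From T_eq⁴ = S(1−A)/(4σ): 1−A = 4σT_eq⁴/S.
1−A = 4 × 5.67×10⁻⁸ × (360)⁴ / 1.42×10⁴ = 0.268.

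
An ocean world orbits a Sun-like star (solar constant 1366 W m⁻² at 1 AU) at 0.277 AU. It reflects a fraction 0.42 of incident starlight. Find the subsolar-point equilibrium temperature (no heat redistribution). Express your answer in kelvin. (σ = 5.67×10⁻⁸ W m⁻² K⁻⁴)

Flux at 0.277 AU: S = 1366/0.277² = 1.78×10⁴ W m⁻².
At the subsolar point the surface absorbs S(1−A) and emits σT⁴ per unit area — no factor of 4, since only the local patch is in balance.
T = [1.78×10⁴ × 0.58 / 5.67×10⁻⁸]^(1/4) = (1.82×10¹¹)^(1/4) = 653 K.

T_ss ≈ 653 K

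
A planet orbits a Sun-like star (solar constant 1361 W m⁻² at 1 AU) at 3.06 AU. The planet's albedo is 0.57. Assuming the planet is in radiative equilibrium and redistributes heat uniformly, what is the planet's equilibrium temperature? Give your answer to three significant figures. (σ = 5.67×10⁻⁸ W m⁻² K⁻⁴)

T_eq ≈ 129 K

Flux at 3.06 AU: S = 1361/3.06² = 145 W m⁻².
Energy balance: absorbed = emitted ⇒ πR²·S(1−A) = 4πR²·σT_eq⁴, so T_eq⁴ = S(1−A)/(4σ).
T_eq = [145 × 0.43 / (4 × 5.67×10⁻⁸)]^(1/4) = (2.76×10⁸)^(1/4) = 129 K.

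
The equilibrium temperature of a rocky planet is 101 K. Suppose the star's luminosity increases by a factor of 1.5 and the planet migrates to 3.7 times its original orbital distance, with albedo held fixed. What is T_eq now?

T_eq ∝ L^(1/4) · d^(−1/2).
T′ = 101 × 1.5^(1/4) / 3.7^(1/2) = 58.1 K.

T_eq ≈ 58.1 K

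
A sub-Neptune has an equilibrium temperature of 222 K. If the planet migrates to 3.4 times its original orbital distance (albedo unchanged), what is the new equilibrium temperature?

T_eq ∝ L^(1/4) · d^(−1/2).
T′ = 222 / 3.4^(1/2) = 120 K.

T_eq ≈ 120 K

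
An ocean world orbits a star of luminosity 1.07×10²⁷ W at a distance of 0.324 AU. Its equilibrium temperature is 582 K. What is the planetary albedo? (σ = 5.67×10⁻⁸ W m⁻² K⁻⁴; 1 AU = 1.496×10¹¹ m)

A ≈ 0.28

d = 0.324 AU = 4.85×10¹⁰ m.
Flux: S = L/(4πd²) = 1.07×10²⁷/(4π×(4.85×10¹⁰)²) = 3.62×10⁴ W m⁻².
From T_eq⁴ = S(1−A)/(4σ): 1−A = 4σT_eq⁴/S.
1−A = 4 × 5.67×10⁻⁸ × (582)⁴ / 3.62×10⁴ = 0.718.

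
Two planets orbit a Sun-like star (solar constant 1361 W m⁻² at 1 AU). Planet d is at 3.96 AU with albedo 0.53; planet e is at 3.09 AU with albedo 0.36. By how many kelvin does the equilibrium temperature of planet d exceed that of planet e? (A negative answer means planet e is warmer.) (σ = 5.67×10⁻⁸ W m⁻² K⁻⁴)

ΔT ≈ -25.8 K

T_eq = [S₀(1−A)/(4σd²)]^(1/4), so T ∝ (1−A)^(1/4) / √d.
T₁ = [1361×0.47/(4×5.67×10⁻⁸×3.96²)]^(1/4) = 115.81 K.
T₂ = [1361×0.64/(4×5.67×10⁻⁸×3.09²)]^(1/4) = 141.62 K.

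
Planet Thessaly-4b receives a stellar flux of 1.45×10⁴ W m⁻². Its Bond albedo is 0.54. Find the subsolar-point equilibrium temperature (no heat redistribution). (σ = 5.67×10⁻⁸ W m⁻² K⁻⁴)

At the subsolar point the surface absorbs S(1−A) and emits σT⁴ per unit area — no factor of 4, since only the local patch is in balance.
T = [1.45×10⁴ × 0.46 / 5.67×10⁻⁸]^(1/4) = (1.18×10¹¹)^(1/4) = 586 K.

T_ss ≈ 586 K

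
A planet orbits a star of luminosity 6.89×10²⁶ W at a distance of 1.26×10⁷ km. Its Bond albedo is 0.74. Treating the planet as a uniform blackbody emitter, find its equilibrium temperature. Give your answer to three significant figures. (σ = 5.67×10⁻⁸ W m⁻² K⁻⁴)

T_eq ≈ 793 K

d = 1.26×10⁷ km = 1.26×10¹⁰ m.
Flux: S = L/(4πd²) = 6.89×10²⁶/(4π×(1.26×10¹⁰)²) = 3.45×10⁵ W m⁻².
Energy balance: absorbed = emitted ⇒ πR²·S(1−A) = 4πR²·σT_eq⁴, so T_eq⁴ = S(1−A)/(4σ).
T_eq = [3.45×10⁵ × 0.26 / (4 × 5.67×10⁻⁸)]^(1/4) = (3.96×10¹¹)^(1/4) = 793 K.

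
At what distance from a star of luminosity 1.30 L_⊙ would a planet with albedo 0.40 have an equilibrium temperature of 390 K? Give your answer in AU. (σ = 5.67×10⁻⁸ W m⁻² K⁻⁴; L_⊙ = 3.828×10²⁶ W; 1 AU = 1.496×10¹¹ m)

L = 1.30 × 3.828×10²⁶ = 4.98×10²⁶ W.
From T_eq⁴ = L(1−A)/(16πσd²): d = √[L(1−A)/(16πσT_eq⁴)].
d = √[4.98×10²⁶ × 0.60 / (16π × 5.67×10⁻⁸ × (390)⁴)] = 6.73×10¹⁰ m = 0.450 AU.

d ≈ 0.450 AU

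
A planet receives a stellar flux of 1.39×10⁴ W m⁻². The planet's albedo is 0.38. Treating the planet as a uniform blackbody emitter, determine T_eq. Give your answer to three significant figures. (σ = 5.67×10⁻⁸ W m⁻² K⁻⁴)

Energy balance: absorbed = emitted ⇒ πR²·S(1−A) = 4πR²·σT_eq⁴, so T_eq⁴ = S(1−A)/(4σ).
T_eq = [1.39×10⁴ × 0.62 / (4 × 5.67×10⁻⁸)]^(1/4) = (3.80×10¹⁰)^(1/4) = 442 K.

T_eq ≈ 442 K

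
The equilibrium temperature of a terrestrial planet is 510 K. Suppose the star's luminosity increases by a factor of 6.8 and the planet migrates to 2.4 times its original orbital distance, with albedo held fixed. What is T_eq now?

T_eq ∝ L^(1/4) · d^(−1/2).
T′ = 510 × 6.8^(1/4) / 2.4^(1/2) = 532 K.

T_eq ≈ 532 K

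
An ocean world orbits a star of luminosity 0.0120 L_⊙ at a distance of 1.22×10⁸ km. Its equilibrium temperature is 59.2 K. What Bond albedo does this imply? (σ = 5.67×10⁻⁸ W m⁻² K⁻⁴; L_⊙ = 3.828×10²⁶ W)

d = 1.22×10⁸ km = 1.22×10¹¹ m.
L = 0.0120 × 3.828×10²⁶ = 4.59×10²⁴ W.
Flux: S = L/(4πd²) = 4.59×10²⁴/(4π×(1.22×10¹¹)²) = 24.6 W m⁻².
From T_eq⁴ = S(1−A)/(4σ): 1−A = 4σT_eq⁴/S.
1−A = 4 × 5.67×10⁻⁸ × (59.2)⁴ / 24.6 = 0.113.

A ≈ 0.89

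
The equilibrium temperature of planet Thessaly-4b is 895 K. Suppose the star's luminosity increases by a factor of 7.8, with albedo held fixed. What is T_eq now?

T_eq ∝ L^(1/4) · d^(−1/2).
T′ = 895 × 7.8^(1/4) = 1500 K.

T_eq ≈ 1500 K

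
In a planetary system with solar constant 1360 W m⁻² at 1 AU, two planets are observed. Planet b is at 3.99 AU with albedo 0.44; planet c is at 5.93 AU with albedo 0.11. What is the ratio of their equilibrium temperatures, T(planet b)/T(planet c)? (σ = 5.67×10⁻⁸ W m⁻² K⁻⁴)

T_eq = [S₀(1−A)/(4σd²)]^(1/4), so T ∝ (1−A)^(1/4) / √d.
T₁ = [1360×0.56/(4×5.67×10⁻⁸×3.99²)]^(1/4) = 120.51 K.
T₂ = [1360×0.89/(4×5.67×10⁻⁸×5.93²)]^(1/4) = 110.99 K.

T₁/T₂ ≈ 1.086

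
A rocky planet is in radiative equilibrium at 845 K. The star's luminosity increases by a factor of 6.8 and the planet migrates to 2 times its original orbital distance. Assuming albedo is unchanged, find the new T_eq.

T_eq ∝ L^(1/4) · d^(−1/2).
T′ = 845 × 6.8^(1/4) / 2^(1/2) = 965 K.

T_eq ≈ 965 K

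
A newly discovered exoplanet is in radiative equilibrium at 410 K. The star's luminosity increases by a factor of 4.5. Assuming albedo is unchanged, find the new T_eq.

T_eq ∝ L^(1/4) · d^(−1/2).
T′ = 410 × 4.5^(1/4) = 597 K.

T_eq ≈ 597 K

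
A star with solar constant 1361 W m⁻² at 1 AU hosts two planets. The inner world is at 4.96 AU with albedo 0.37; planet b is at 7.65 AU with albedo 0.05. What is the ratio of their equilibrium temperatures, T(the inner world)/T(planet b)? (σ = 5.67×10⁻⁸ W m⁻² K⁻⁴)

T_eq = [S₀(1−A)/(4σd²)]^(1/4), so T ∝ (1−A)^(1/4) / √d.
T₁ = [1361×0.63/(4×5.67×10⁻⁸×4.96²)]^(1/4) = 111.34 K.
T₂ = [1361×0.95/(4×5.67×10⁻⁸×7.65²)]^(1/4) = 99.35 K.

T₁/T₂ ≈ 1.121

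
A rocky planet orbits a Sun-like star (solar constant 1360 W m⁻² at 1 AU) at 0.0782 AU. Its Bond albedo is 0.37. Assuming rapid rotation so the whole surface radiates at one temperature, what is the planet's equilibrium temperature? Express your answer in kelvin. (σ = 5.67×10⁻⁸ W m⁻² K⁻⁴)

T_eq ≈ 887 K

Flux at 0.0782 AU: S = 1360/0.0782² = 2.22×10⁵ W m⁻².
Energy balance: absorbed = emitted ⇒ πR²·S(1−A) = 4πR²·σT_eq⁴, so T_eq⁴ = S(1−A)/(4σ).
T_eq = [2.22×10⁵ × 0.63 / (4 × 5.67×10⁻⁸)]^(1/4) = (6.18×10¹¹)^(1/4) = 887 K.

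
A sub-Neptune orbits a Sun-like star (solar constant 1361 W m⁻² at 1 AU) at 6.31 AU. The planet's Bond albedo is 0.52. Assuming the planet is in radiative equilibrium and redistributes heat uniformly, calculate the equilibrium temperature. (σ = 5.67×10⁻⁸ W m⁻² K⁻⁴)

Flux at 6.31 AU: S = 1361/6.31² = 34.2 W m⁻².
Energy balance: absorbed = emitted ⇒ πR²·S(1−A) = 4πR²·σT_eq⁴, so T_eq⁴ = S(1−A)/(4σ).
T_eq = [34.2 × 0.48 / (4 × 5.67×10⁻⁸)]^(1/4) = (7.23×10⁷)^(1/4) = 92.2 K.

T_eq ≈ 92.2 K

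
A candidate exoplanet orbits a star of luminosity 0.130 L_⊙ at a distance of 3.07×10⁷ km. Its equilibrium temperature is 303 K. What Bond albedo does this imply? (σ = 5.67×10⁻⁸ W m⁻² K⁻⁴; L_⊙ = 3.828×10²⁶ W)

A ≈ 0.55

d = 3.07×10⁷ km = 3.07×10¹⁰ m.
L = 0.130 × 3.828×10²⁶ = 4.98×10²⁵ W.
Flux: S = L/(4πd²) = 4.98×10²⁵/(4π×(3.07×10¹⁰)²) = 4200 W m⁻².
From T_eq⁴ = S(1−A)/(4σ): 1−A = 4σT_eq⁴/S.
1−A = 4 × 5.67×10⁻⁸ × (303)⁴ / 4200 = 0.455.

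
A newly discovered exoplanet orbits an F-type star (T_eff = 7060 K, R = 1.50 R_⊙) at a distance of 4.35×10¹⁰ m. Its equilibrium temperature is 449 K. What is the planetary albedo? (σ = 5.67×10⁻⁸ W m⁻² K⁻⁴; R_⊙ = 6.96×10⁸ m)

A ≈ 0.89

R_⋆ = 1.50 × 6.96×10⁸ = 1.04×10⁹ m.
L = 4πR_⋆²σT_⋆⁴ = 4π(1.04×10⁹)² × 5.67×10⁻⁸ × (7060)⁴ = 1.93×10²⁷ W.
S = L/(4πd²) = 8.11×10⁴ W m⁻².
From T_eq⁴ = S(1−A)/(4σ): 1−A = 4σT_eq⁴/S.
1−A = 4 × 5.67×10⁻⁸ × (449)⁴ / 8.11×10⁴ = 0.114.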